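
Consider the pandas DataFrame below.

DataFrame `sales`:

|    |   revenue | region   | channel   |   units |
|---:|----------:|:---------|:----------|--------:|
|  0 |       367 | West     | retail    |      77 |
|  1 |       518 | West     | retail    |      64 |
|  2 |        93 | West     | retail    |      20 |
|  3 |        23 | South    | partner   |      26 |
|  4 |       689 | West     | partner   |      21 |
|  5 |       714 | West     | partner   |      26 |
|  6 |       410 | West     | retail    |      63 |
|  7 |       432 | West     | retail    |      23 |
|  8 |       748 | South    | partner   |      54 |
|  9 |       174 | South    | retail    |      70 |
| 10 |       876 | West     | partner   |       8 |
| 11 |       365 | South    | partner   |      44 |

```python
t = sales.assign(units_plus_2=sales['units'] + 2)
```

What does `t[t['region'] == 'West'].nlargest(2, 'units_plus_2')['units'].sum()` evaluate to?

add column units_plus_2 = sales['units'] + 2:
    revenue region  channel  units  units_plus_2
0       367   West   retail     77            79
1       518   West   retail     64            66
2        93   West   retail     20            22
3        23  South  partner     26            28
4       689   West  partner     21            23
5       714   West  partner     26            28
6       410   West   retail     63            65
7       432   West   retail     23            25
8       748  South  partner     54            56
9       174  South   retail     70            72
10      876   West  partner      8            10
11      365  South  partner     44            46
filter rows where region == 'West':
    revenue region  channel  units  units_plus_2
0       367   West   retail     77            79
1       518   West   retail     64            66
2        93   West   retail     20            22
4       689   West  partner     21            23
5       714   West  partner     26            28
6       410   West   retail     63            65
7       432   West   retail     23            25
10      876   West  partner      8            10
take 2 rows with largest units_plus_2:
   revenue region channel  units  units_plus_2
0      367   West  retail     77            79
1      518   West  retail     64            66
sum of column 'units' → 141

141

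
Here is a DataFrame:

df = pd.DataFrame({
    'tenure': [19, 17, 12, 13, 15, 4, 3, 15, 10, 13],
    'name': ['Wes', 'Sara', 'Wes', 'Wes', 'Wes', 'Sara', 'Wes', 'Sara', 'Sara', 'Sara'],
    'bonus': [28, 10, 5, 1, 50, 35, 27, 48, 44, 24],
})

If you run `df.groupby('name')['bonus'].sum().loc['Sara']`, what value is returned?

group by name, sum of bonus:
name
Sara    161
Wes     111
Name: bonus, dtype: int64
Taking the value at index 'Sara' gives 161.

161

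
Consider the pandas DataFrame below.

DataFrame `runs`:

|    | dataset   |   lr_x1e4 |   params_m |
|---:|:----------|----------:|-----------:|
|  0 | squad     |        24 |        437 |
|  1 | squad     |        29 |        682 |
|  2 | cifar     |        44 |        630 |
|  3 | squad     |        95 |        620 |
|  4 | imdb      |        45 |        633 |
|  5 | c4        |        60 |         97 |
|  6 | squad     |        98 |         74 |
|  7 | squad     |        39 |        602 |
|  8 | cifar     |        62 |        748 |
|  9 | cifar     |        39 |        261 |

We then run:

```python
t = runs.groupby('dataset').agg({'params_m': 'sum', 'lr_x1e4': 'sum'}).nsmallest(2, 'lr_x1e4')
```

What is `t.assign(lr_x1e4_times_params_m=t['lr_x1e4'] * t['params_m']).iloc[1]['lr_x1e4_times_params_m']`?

5820

group by dataset: sum(params_m), sum(lr_x1e4):
         params_m  lr_x1e4
dataset                   
c4             97       60
cifar        1639      145
imdb          633       45
squad        2415      285
take 2 rows with smallest lr_x1e4:
         params_m  lr_x1e4
dataset                   
imdb          633       45
c4             97       60
add column lr_x1e4_times_params_m = t['lr_x1e4'] * t['params_m']:
         params_m  lr_x1e4  lr_x1e4_times_params_m
dataset                                           
imdb          633       45                   28485
c4             97       60                    5820
Finally, value at position 1, column 'lr_x1e4_times_params_m' = 5820.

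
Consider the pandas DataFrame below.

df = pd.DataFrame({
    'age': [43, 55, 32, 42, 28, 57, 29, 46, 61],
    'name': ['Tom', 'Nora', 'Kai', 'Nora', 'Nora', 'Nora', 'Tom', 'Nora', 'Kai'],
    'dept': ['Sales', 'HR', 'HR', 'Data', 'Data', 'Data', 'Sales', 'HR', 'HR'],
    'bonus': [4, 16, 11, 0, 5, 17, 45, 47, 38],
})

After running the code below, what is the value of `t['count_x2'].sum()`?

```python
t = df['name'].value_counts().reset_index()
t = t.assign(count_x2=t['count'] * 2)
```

value_counts of name:
name
Nora    5
Tom     2
Kai     2
Name: count, dtype: int64
reset_index():
   name  count
0  Nora      5
1   Tom      2
2   Kai      2
add column count_x2 = t['count'] * 2:
   name  count  count_x2
0  Nora      5        10
1   Tom      2         4
2   Kai      2         4
Finally, sum of column 'count_x2' = 18.

18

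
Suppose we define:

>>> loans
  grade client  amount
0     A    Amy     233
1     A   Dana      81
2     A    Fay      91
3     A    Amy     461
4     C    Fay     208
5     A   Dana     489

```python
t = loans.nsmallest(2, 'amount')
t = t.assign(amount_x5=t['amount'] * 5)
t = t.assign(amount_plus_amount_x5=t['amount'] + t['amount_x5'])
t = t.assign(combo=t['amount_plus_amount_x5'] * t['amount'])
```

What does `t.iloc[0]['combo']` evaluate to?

take 2 rows with smallest amount:
  grade client  amount
1     A   Dana      81
2     A    Fay      91
add column amount_x5 = t['amount'] * 5:
  grade client  amount  amount_x5
1     A   Dana      81        405
2     A    Fay      91        455
add column amount_plus_amount_x5 = t['amount'] + t['amount_x5']:
  grade client  amount  amount_x5  amount_plus_amount_x5
1     A   Dana      81        405                    486
2     A    Fay      91        455                    546
add column combo = t['amount_plus_amount_x5'] * t['amount']:
  grade client  amount  amount_x5  amount_plus_amount_x5  combo
1     A   Dana      81        405                    486  39366
2     A    Fay      91        455                    546  49686

39366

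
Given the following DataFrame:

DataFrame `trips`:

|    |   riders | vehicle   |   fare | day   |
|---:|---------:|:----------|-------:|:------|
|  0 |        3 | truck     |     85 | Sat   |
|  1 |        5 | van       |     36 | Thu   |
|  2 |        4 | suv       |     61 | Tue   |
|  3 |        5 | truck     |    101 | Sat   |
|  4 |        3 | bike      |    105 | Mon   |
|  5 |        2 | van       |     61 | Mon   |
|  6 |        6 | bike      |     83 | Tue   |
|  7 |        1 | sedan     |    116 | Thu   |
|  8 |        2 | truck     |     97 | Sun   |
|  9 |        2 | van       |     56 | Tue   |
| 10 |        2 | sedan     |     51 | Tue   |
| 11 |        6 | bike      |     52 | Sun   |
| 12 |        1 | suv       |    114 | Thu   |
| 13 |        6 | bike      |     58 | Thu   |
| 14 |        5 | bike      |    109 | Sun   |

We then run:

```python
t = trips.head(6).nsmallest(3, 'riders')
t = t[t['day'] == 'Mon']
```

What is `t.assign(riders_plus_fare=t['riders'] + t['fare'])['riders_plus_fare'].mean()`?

85.5

take first 6 rows:
   riders vehicle  fare  day
0       3   truck    85  Sat
1       5     van    36  Thu
2       4     suv    61  Tue
3       5   truck   101  Sat
4       3    bike   105  Mon
5       2     van    61  Mon
take 3 rows with smallest riders:
   riders vehicle  fare  day
5       2     van    61  Mon
0       3   truck    85  Sat
4       3    bike   105  Mon
filter rows where day == 'Mon':
   riders vehicle  fare  day
5       2     van    61  Mon
4       3    bike   105  Mon
add column riders_plus_fare = t['riders'] + t['fare']:
   riders vehicle  fare  day  riders_plus_fare
5       2     van    61  Mon                63
4       3    bike   105  Mon               108
Then the mean of column 'riders_plus_fare': 85.5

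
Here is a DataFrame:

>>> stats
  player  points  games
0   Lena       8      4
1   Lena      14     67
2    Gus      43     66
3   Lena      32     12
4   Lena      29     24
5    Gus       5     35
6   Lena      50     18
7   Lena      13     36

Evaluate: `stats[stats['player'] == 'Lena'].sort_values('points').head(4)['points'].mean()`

filter rows where player == 'Lena':
  player  points  games
0   Lena       8      4
1   Lena      14     67
3   Lena      32     12
4   Lena      29     24
6   Lena      50     18
7   Lena      13     36
sort by points:
  player  points  games
0   Lena       8      4
7   Lena      13     36
1   Lena      14     67
4   Lena      29     24
3   Lena      32     12
6   Lena      50     18
take first 4 rows:
  player  points  games
0   Lena       8      4
7   Lena      13     36
1   Lena      14     67
4   Lena      29     24
Taking the mean of column 'points' gives 16.0.

16.0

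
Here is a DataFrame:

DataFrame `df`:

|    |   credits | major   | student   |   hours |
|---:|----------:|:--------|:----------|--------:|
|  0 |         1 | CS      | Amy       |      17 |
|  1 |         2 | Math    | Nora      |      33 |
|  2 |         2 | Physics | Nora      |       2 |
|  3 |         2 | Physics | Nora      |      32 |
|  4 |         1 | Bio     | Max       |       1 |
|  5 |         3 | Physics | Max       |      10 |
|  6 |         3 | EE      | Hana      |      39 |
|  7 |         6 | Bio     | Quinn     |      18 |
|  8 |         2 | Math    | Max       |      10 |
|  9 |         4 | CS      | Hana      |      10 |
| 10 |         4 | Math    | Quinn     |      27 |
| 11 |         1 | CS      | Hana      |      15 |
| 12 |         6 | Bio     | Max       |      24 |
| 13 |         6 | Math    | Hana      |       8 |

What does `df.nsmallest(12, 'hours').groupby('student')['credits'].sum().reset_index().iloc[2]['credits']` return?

take 12 rows with smallest hours:
    credits    major student  hours
4         1      Bio     Max      1
2         2  Physics    Nora      2
13        6     Math    Hana      8
5         3  Physics     Max     10
8         2     Math     Max     10
9         4       CS    Hana     10
11        1       CS    Hana     15
0         1       CS     Amy     17
7         6      Bio   Quinn     18
12        6      Bio     Max     24
10        4     Math   Quinn     27
3         2  Physics    Nora     32
group by student, sum of credits:
student
Amy       1
Hana     11
Max      12
Nora      4
Quinn    10
Name: credits, dtype: int64
reset_index():
  student  credits
0     Amy        1
1    Hana       11
2     Max       12
3    Nora        4
4   Quinn       10
Reading off the value at position 2, column 'credits', we get 12.

12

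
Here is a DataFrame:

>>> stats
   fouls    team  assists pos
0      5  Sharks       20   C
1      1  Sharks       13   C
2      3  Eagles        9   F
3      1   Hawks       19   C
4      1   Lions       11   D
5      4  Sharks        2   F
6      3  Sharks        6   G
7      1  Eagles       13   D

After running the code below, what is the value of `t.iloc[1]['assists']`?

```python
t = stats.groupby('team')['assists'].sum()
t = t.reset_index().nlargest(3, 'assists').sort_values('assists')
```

22

group by team, sum of assists:
team
Eagles    22
Hawks     19
Lions     11
Sharks    41
Name: assists, dtype: int64
reset_index():
     team  assists
0  Eagles       22
1   Hawks       19
2   Lions       11
3  Sharks       41
take 3 rows with largest assists:
     team  assists
3  Sharks       41
0  Eagles       22
1   Hawks       19
sort by assists:
     team  assists
1   Hawks       19
0  Eagles       22
3  Sharks       41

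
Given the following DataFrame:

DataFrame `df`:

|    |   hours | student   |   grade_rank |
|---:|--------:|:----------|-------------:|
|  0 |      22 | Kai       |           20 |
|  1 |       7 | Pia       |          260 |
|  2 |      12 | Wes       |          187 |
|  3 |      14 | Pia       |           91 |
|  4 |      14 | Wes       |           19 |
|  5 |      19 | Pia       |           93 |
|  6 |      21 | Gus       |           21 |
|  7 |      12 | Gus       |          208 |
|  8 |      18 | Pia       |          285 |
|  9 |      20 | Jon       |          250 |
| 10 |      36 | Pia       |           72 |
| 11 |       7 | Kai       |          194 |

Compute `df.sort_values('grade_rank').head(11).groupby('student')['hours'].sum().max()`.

sort by grade_rank:
    hours student  grade_rank
4      14     Wes          19
0      22     Kai          20
6      21     Gus          21
10     36     Pia          72
3      14     Pia          91
5      19     Pia          93
2      12     Wes         187
11      7     Kai         194
7      12     Gus         208
9      20     Jon         250
1       7     Pia         260
8      18     Pia         285
take first 11 rows:
    hours student  grade_rank
4      14     Wes          19
0      22     Kai          20
6      21     Gus          21
10     36     Pia          72
3      14     Pia          91
5      19     Pia          93
2      12     Wes         187
11      7     Kai         194
7      12     Gus         208
9      20     Jon         250
1       7     Pia         260
group by student, sum of hours:
student
Gus    33
Jon    20
Kai    29
Pia    76
Wes    26
Name: hours, dtype: int64
Finally, max of the resulting series = 76.

76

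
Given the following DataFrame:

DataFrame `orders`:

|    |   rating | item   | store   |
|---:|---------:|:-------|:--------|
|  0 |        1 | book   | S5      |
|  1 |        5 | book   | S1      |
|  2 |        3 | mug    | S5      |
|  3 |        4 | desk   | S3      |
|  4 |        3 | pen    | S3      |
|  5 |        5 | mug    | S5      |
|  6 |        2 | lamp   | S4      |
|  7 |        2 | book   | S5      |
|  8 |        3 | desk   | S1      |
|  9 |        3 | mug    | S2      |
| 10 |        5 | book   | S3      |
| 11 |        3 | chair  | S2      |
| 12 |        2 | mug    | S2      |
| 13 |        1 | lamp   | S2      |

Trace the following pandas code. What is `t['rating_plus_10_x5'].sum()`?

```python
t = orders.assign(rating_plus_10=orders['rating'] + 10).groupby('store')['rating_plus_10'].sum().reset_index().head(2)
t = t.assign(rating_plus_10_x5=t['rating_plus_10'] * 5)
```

add column rating_plus_10 = orders['rating'] + 10:
    rating   item store  rating_plus_10
0        1   book    S5              11
1        5   book    S1              15
2        3    mug    S5              13
3        4   desk    S3              14
4        3    pen    S3              13
5        5    mug    S5              15
6        2   lamp    S4              12
7        2   book    S5              12
8        3   desk    S1              13
9        3    mug    S2              13
10       5   book    S3              15
11       3  chair    S2              13
12       2    mug    S2              12
13       1   lamp    S2              11
group by store, sum of rating_plus_10:
store
S1    28
S2    49
S3    42
S4    12
S5    51
Name: rating_plus_10, dtype: int64
reset_index():
  store  rating_plus_10
0    S1              28
1    S2              49
2    S3              42
3    S4              12
4    S5              51
take first 2 rows:
  store  rating_plus_10
0    S1              28
1    S2              49
add column rating_plus_10_x5 = t['rating_plus_10'] * 5:
  store  rating_plus_10  rating_plus_10_x5
0    S1              28                140
1    S2              49                245
Finally, sum of column 'rating_plus_10_x5' = 385.

385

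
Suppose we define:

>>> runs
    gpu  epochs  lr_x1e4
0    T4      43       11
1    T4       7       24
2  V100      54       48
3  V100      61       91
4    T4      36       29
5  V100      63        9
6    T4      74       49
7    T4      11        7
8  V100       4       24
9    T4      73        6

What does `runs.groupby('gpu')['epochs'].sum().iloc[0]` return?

group by gpu, sum of epochs:
gpu
T4      244
V100    182
Name: epochs, dtype: int64

244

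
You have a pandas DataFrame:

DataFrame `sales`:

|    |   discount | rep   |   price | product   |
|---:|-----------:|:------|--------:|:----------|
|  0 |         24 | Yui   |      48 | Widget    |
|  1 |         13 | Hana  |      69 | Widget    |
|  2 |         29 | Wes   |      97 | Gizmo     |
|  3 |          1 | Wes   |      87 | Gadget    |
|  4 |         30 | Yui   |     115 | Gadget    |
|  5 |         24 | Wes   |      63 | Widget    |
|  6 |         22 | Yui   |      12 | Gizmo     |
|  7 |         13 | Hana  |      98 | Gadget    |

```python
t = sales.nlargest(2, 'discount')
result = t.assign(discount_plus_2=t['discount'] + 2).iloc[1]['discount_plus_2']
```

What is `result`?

31

take 2 rows with largest discount:
   discount  rep  price product
4        30  Yui    115  Gadget
2        29  Wes     97   Gizmo
add column discount_plus_2 = t['discount'] + 2:
   discount  rep  price product  discount_plus_2
4        30  Yui    115  Gadget               32
2        29  Wes     97   Gizmo               31
Hence 31.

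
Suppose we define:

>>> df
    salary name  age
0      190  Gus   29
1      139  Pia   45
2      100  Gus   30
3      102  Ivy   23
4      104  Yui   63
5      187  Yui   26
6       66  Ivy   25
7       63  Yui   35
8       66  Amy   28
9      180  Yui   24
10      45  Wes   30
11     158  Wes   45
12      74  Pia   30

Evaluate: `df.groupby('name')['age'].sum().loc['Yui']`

group by name, sum of age:
name
Amy     28
Gus     59
Ivy     48
Pia     75
Wes     75
Yui    148
Name: age, dtype: int64

148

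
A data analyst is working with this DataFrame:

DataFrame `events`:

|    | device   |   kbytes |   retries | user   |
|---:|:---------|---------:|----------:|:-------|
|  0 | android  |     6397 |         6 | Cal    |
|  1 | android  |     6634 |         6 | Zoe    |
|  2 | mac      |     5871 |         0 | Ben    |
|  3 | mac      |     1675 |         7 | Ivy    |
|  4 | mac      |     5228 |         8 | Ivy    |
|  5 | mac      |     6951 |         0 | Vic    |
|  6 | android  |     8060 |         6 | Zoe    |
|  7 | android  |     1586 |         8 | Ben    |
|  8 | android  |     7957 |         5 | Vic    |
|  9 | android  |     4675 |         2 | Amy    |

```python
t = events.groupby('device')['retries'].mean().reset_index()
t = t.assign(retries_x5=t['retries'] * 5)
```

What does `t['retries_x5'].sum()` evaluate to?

group by device, mean of retries:
device
android    5.50
mac        3.75
Name: retries, dtype: float64
reset_index():
    device  retries
0  android     5.50
1      mac     3.75
add column retries_x5 = t['retries'] * 5:
    device  retries  retries_x5
0  android     5.50       27.50
1      mac     3.75       18.75

46.25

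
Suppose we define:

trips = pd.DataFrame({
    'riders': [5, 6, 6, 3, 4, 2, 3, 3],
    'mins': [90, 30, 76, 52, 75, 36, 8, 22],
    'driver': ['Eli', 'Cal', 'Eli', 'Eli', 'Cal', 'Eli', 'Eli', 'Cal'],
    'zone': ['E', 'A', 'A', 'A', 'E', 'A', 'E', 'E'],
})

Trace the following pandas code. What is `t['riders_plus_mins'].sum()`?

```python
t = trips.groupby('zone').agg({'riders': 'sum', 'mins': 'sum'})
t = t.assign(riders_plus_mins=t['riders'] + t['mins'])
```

421

group by zone: sum(riders), sum(mins):
      riders  mins
zone              
A         17   194
E         15   195
add column riders_plus_mins = t['riders'] + t['mins']:
      riders  mins  riders_plus_mins
zone                                
A         17   194               211
E         15   195               210
Hence 421.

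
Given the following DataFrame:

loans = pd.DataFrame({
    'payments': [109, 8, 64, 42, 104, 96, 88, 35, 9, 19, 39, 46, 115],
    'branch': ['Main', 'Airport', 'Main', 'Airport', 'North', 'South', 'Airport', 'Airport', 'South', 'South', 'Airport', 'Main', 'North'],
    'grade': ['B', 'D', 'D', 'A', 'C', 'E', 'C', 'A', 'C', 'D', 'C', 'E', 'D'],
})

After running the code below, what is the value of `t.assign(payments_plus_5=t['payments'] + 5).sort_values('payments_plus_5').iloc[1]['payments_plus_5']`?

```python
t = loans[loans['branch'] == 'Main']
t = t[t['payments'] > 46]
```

114

filter rows where branch == 'Main':
    payments branch grade
0        109   Main     B
2         64   Main     D
11        46   Main     E
filter rows where payments > 46:
   payments branch grade
0       109   Main     B
2        64   Main     D
add column payments_plus_5 = t['payments'] + 5:
   payments branch grade  payments_plus_5
0       109   Main     B              114
2        64   Main     D               69
sort by payments_plus_5:
   payments branch grade  payments_plus_5
2        64   Main     D               69
0       109   Main     B              114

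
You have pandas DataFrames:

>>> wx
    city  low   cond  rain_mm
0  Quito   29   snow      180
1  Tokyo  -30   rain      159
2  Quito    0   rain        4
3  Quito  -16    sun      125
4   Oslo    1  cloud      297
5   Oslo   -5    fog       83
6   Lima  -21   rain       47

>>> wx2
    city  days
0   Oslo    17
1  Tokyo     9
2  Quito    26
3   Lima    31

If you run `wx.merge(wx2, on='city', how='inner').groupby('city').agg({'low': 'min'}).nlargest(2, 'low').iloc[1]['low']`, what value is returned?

-16

merge on 'city' (how='inner') → 7 rows:
    city  low   cond  rain_mm  days
0  Quito   29   snow      180    26
1  Tokyo  -30   rain      159     9
2  Quito    0   rain        4    26
3  Quito  -16    sun      125    26
4   Oslo    1  cloud      297    17
5   Oslo   -5    fog       83    17
6   Lima  -21   rain       47    31
group by city, min of low:
       low
city      
Lima   -21
Oslo    -5
Quito  -16
Tokyo  -30
take 2 rows with largest low:
       low
city      
Oslo    -5
Quito  -16
Then the value at position 1, column 'low': -16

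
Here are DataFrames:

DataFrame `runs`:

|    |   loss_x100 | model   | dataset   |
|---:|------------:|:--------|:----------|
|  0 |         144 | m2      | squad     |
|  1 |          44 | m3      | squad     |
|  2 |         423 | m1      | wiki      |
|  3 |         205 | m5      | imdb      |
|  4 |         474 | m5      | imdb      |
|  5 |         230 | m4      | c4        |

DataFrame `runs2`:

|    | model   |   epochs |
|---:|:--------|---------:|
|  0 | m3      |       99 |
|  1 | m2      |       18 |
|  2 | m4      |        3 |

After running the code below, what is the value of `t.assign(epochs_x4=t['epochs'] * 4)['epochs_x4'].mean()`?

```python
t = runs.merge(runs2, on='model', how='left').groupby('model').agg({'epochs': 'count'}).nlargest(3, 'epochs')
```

4.0

merge on 'model' (how='left') → 6 rows:
   loss_x100 model dataset  epochs
0        144    m2   squad    18.0
1         44    m3   squad    99.0
2        423    m1    wiki     NaN
3        205    m5    imdb     NaN
4        474    m5    imdb     NaN
5        230    m4      c4     3.0
group by model, count of epochs:
       epochs
model        
m1          0
m2          1
m3          1
m4          1
m5          0
take 3 rows with largest epochs:
       epochs
model        
m2          1
m3          1
m4          1
add column epochs_x4 = t['epochs'] * 4:
       epochs  epochs_x4
model                   
m2          1          4
m3          1          4
m4          1          4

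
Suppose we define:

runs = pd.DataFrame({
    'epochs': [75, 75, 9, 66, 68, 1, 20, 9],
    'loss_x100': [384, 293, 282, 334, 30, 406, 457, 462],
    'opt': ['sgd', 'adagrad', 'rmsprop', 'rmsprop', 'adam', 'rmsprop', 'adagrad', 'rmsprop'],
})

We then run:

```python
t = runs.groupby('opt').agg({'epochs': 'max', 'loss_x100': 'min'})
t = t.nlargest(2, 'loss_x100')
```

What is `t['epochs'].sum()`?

150

group by opt: max(epochs), min(loss_x100):
         epochs  loss_x100
opt                       
adagrad      75        293
adam         68         30
rmsprop      66        282
sgd          75        384
take 2 rows with largest loss_x100:
         epochs  loss_x100
opt                       
sgd          75        384
adagrad      75        293
Hence 150.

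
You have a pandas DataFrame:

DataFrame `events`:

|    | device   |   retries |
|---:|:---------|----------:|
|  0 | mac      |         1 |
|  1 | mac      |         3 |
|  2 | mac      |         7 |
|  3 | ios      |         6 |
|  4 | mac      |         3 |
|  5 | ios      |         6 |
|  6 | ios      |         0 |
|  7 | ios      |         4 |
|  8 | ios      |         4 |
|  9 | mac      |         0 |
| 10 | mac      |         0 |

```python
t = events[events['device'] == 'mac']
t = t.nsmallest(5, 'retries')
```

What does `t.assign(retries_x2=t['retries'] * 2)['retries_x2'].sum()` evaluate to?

filter rows where device == 'mac':
   device  retries
0     mac        1
1     mac        3
2     mac        7
4     mac        3
9     mac        0
10    mac        0
take 5 rows with smallest retries:
   device  retries
9     mac        0
10    mac        0
0     mac        1
1     mac        3
4     mac        3
add column retries_x2 = t['retries'] * 2:
   device  retries  retries_x2
9     mac        0           0
10    mac        0           0
0     mac        1           2
1     mac        3           6
4     mac        3           6
Hence 14.

14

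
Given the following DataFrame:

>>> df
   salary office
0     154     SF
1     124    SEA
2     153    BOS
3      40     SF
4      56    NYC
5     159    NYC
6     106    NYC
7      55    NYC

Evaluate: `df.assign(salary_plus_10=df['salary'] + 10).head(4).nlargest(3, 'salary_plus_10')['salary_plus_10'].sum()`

add column salary_plus_10 = df['salary'] + 10:
   salary office  salary_plus_10
0     154     SF             164
1     124    SEA             134
2     153    BOS             163
3      40     SF              50
4      56    NYC              66
5     159    NYC             169
6     106    NYC             116
7      55    NYC              65
take first 4 rows:
   salary office  salary_plus_10
0     154     SF             164
1     124    SEA             134
2     153    BOS             163
3      40     SF              50
take 3 rows with largest salary_plus_10:
   salary office  salary_plus_10
0     154     SF             164
2     153    BOS             163
1     124    SEA             134

461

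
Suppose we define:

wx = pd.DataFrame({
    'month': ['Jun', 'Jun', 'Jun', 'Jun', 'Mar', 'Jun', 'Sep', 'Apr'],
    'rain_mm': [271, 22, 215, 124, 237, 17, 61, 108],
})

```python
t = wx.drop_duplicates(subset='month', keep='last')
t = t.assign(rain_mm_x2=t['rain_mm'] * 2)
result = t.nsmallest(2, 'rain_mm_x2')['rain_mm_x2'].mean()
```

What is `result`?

drop duplicate month (keep=last):
  month  rain_mm
4   Mar      237
5   Jun       17
6   Sep       61
7   Apr      108
add column rain_mm_x2 = t['rain_mm'] * 2:
  month  rain_mm  rain_mm_x2
4   Mar      237         474
5   Jun       17          34
6   Sep       61         122
7   Apr      108         216
take 2 rows with smallest rain_mm_x2:
  month  rain_mm  rain_mm_x2
5   Jun       17          34
6   Sep       61         122
Then the mean of column 'rain_mm_x2': 78.0

78.0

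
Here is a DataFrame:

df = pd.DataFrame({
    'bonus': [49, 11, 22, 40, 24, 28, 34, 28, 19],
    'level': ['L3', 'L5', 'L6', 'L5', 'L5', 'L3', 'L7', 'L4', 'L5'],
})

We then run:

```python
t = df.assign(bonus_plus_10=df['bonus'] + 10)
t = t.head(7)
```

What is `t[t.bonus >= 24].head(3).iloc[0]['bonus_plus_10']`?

59

add column bonus_plus_10 = df['bonus'] + 10:
   bonus level  bonus_plus_10
0     49    L3             59
1     11    L5             21
2     22    L6             32
3     40    L5             50
4     24    L5             34
5     28    L3             38
6     34    L7             44
7     28    L4             38
8     19    L5             29
take first 7 rows:
   bonus level  bonus_plus_10
0     49    L3             59
1     11    L5             21
2     22    L6             32
3     40    L5             50
4     24    L5             34
5     28    L3             38
6     34    L7             44
filter rows where bonus >= 24:
   bonus level  bonus_plus_10
0     49    L3             59
3     40    L5             50
4     24    L5             34
5     28    L3             38
6     34    L7             44
take first 3 rows:
   bonus level  bonus_plus_10
0     49    L3             59
3     40    L5             50
4     24    L5             34
Finally, value at position 0, column 'bonus_plus_10' = 59.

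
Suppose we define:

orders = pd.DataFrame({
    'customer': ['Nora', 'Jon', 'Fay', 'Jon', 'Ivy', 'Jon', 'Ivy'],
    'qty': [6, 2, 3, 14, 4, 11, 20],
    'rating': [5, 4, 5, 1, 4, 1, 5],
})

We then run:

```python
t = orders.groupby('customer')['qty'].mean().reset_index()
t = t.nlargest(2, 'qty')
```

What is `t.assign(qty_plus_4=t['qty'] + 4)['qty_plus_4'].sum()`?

group by customer, mean of qty:
customer
Fay      3.0
Ivy     12.0
Jon      9.0
Nora     6.0
Name: qty, dtype: float64
reset_index():
  customer   qty
0      Fay   3.0
1      Ivy  12.0
2      Jon   9.0
3     Nora   6.0
take 2 rows with largest qty:
  customer   qty
1      Ivy  12.0
2      Jon   9.0
add column qty_plus_4 = t['qty'] + 4:
  customer   qty  qty_plus_4
1      Ivy  12.0        16.0
2      Jon   9.0        13.0

29.0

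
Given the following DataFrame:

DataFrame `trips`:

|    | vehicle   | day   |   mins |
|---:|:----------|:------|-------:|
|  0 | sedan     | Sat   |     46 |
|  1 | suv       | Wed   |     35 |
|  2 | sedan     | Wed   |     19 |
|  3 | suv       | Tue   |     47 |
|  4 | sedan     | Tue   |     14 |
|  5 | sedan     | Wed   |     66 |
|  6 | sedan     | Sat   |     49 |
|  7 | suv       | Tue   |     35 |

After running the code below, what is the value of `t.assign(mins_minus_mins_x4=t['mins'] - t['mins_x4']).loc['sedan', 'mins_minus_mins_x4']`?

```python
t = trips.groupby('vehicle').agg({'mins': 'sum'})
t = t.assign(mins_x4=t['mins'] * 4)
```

-582

group by vehicle, sum of mins:
         mins
vehicle      
sedan     194
suv       117
add column mins_x4 = t['mins'] * 4:
         mins  mins_x4
vehicle               
sedan     194      776
suv       117      468
add column mins_minus_mins_x4 = t['mins'] - t['mins_x4']:
         mins  mins_x4  mins_minus_mins_x4
vehicle                                   
sedan     194      776                -582
suv       117      468                -351
Then the value at row 'sedan', column 'mins_minus_mins_x4': -582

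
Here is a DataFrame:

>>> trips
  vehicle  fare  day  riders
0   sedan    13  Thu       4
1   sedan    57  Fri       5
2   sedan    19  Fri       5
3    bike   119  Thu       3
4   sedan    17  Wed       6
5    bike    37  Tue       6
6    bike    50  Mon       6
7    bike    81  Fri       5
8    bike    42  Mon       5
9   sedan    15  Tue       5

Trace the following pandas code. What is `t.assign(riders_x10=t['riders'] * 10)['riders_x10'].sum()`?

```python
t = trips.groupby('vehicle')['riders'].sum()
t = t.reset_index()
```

group by vehicle, sum of riders:
vehicle
bike     25
sedan    25
Name: riders, dtype: int64
reset_index():
  vehicle  riders
0    bike      25
1   sedan      25
add column riders_x10 = t['riders'] * 10:
  vehicle  riders  riders_x10
0    bike      25         250
1   sedan      25         250

500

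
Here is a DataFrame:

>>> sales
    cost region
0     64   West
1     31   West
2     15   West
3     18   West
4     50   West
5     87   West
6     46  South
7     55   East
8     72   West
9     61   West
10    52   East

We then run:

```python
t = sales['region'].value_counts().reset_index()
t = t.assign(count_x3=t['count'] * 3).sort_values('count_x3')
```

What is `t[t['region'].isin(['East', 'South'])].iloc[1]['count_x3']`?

6

value_counts of region:
region
West     8
East     2
South    1
Name: count, dtype: int64
reset_index():
  region  count
0   West      8
1   East      2
2  South      1
add column count_x3 = t['count'] * 3:
  region  count  count_x3
0   West      8        24
1   East      2         6
2  South      1         3
sort by count_x3:
  region  count  count_x3
2  South      1         3
1   East      2         6
0   West      8        24
filter rows where region in ['East', 'South']:
  region  count  count_x3
2  South      1         3
1   East      2         6
value at position 1, column 'count_x3' → 6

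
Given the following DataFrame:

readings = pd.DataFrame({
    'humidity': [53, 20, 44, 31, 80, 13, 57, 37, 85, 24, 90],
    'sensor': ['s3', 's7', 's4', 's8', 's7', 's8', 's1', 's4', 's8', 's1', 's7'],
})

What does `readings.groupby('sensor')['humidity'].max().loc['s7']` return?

90

group by sensor, max of humidity:
sensor
s1    57
s3    53
s4    44
s7    90
s8    85
Name: humidity, dtype: int64
Taking the value at index 's7' gives 90.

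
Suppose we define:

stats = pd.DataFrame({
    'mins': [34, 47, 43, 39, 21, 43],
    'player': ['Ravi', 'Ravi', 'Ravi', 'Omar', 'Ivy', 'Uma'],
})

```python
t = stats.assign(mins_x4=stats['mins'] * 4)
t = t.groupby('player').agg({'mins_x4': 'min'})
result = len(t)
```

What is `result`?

4

add column mins_x4 = stats['mins'] * 4:
   mins player  mins_x4
0    34   Ravi      136
1    47   Ravi      188
2    43   Ravi      172
3    39   Omar      156
4    21    Ivy       84
5    43    Uma      172
group by player, min of mins_x4:
        mins_x4
player         
Ivy          84
Omar        156
Ravi        136
Uma         172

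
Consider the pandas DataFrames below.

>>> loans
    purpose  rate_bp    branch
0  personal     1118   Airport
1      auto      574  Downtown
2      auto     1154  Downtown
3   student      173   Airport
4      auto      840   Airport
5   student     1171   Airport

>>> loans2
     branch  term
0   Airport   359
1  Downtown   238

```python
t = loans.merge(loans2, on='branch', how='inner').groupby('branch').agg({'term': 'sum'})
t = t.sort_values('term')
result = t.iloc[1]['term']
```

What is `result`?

1436

merge on 'branch' (how='inner') → 6 rows:
    purpose  rate_bp    branch  term
0  personal     1118   Airport   359
1      auto      574  Downtown   238
2      auto     1154  Downtown   238
3   student      173   Airport   359
4      auto      840   Airport   359
5   student     1171   Airport   359
group by branch, sum of term:
          term
branch        
Airport   1436
Downtown   476
sort by term:
          term
branch        
Downtown   476
Airport   1436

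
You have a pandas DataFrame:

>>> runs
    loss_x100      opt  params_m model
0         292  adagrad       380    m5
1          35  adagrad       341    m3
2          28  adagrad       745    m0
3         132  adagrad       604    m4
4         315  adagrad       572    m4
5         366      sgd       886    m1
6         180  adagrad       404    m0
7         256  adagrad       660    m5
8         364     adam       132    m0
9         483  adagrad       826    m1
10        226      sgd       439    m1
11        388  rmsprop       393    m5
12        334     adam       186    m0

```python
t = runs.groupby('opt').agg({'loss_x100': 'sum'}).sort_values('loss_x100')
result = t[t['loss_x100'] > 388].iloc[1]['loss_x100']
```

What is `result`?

698

group by opt, sum of loss_x100:
         loss_x100
opt               
adagrad       1721
adam           698
rmsprop        388
sgd            592
sort by loss_x100:
         loss_x100
opt               
rmsprop        388
sgd            592
adam           698
adagrad       1721
filter rows where loss_x100 > 388:
         loss_x100
opt               
sgd            592
adam           698
adagrad       1721
Finally, value at position 1, column 'loss_x100' = 698.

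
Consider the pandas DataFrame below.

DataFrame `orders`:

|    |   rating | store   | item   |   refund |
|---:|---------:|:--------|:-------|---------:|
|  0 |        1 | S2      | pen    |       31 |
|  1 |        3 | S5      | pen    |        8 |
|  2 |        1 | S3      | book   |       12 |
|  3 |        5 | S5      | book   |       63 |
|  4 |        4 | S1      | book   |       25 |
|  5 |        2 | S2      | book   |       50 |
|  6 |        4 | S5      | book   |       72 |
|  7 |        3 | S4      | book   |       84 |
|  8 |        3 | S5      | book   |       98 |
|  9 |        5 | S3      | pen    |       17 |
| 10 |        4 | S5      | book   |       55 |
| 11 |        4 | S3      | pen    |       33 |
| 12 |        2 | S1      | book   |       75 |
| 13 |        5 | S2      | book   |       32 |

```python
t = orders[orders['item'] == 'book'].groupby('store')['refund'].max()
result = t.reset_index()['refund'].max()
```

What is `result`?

98

filter rows where item == 'book':
    rating store  item  refund
2        1    S3  book      12
3        5    S5  book      63
4        4    S1  book      25
5        2    S2  book      50
6        4    S5  book      72
7        3    S4  book      84
8        3    S5  book      98
10       4    S5  book      55
12       2    S1  book      75
13       5    S2  book      32
group by store, max of refund:
store
S1    75
S2    50
S3    12
S4    84
S5    98
Name: refund, dtype: int64
reset_index():
  store  refund
0    S1      75
1    S2      50
2    S3      12
3    S4      84
4    S5      98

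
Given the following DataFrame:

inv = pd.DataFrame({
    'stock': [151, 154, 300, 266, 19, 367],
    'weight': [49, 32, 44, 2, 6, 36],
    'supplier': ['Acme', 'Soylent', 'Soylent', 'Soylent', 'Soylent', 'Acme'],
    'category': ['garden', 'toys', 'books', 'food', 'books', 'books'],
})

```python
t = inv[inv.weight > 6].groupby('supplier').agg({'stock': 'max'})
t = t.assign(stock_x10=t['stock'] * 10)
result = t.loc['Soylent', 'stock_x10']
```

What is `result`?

filter rows where weight > 6:
   stock  weight supplier category
0    151      49     Acme   garden
1    154      32  Soylent     toys
2    300      44  Soylent    books
5    367      36     Acme    books
group by supplier, max of stock:
          stock
supplier       
Acme        367
Soylent     300
add column stock_x10 = t['stock'] * 10:
          stock  stock_x10
supplier                  
Acme        367       3670
Soylent     300       3000
Hence 3000.

3000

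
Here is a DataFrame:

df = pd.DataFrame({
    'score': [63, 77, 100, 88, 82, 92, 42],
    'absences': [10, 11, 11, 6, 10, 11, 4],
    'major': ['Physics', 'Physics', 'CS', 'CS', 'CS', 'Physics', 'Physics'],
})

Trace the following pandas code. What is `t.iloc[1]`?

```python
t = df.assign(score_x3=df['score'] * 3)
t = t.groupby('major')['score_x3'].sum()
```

add column score_x3 = df['score'] * 3:
   score  absences    major  score_x3
0     63        10  Physics       189
1     77        11  Physics       231
2    100        11       CS       300
3     88         6       CS       264
4     82        10       CS       246
5     92        11  Physics       276
6     42         4  Physics       126
group by major, sum of score_x3:
major
CS         810
Physics    822
Name: score_x3, dtype: int64

822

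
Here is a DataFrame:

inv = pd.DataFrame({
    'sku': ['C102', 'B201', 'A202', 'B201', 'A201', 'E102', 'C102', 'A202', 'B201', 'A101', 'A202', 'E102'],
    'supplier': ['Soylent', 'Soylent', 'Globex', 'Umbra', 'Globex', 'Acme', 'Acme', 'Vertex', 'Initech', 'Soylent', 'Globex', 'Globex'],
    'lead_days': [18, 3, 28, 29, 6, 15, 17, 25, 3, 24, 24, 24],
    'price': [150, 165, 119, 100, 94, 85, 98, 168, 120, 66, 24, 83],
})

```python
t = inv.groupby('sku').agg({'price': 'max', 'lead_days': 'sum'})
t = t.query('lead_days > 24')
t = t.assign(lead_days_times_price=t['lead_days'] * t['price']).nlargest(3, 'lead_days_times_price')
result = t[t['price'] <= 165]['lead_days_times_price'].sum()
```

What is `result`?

group by sku: max(price), sum(lead_days):
      price  lead_days
sku                   
A101     66         24
A201     94          6
A202    168         77
B201    165         35
C102    150         35
E102     85         39
filter rows where lead_days > 24:
      price  lead_days
sku                   
A202    168         77
B201    165         35
C102    150         35
E102     85         39
add column lead_days_times_price = t['lead_days'] * t['price']:
      price  lead_days  lead_days_times_price
sku                                          
A202    168         77                  12936
B201    165         35                   5775
C102    150         35                   5250
E102     85         39                   3315
take 3 rows with largest lead_days_times_price:
      price  lead_days  lead_days_times_price
sku                                          
A202    168         77                  12936
B201    165         35                   5775
C102    150         35                   5250
filter rows where price <= 165:
      price  lead_days  lead_days_times_price
sku                                          
B201    165         35                   5775
C102    150         35                   5250
So sum() = 11025.

11025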